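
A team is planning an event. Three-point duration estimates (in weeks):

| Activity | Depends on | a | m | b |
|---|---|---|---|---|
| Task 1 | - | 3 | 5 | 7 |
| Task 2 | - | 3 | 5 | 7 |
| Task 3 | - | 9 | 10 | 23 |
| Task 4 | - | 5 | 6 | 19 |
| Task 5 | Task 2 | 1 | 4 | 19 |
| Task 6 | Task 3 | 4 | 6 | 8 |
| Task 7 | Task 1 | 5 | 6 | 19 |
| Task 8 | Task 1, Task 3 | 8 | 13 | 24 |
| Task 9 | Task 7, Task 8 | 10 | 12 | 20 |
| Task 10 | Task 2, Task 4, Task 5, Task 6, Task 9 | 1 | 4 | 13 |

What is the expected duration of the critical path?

te_Task 1 = (3 + 4·5 + 7)/6 = 30/6 = 5
te_Task 2 = (3 + 4·5 + 7)/6 = 30/6 = 5
te_Task 3 = (9 + 4·10 + 23)/6 = 72/6 = 12
te_Task 4 = (5 + 4·6 + 19)/6 = 48/6 = 8
te_Task 5 = (1 + 4·4 + 19)/6 = 36/6 = 6
te_Task 6 = (4 + 4·6 + 8)/6 = 36/6 = 6
te_Task 7 = (5 + 4·6 + 19)/6 = 48/6 = 8
te_Task 8 = (8 + 4·13 + 24)/6 = 84/6 = 14
te_Task 9 = (10 + 4·12 + 20)/6 = 78/6 = 13
te_Task 10 = (1 + 4·4 + 13)/6 = 30/6 = 5

Forward pass:
ES_Task 1 = 0; EF_Task 1 = 5
ES_Task 2 = 0; EF_Task 2 = 5
ES_Task 3 = 0; EF_Task 3 = 12
ES_Task 4 = 0; EF_Task 4 = 8
ES_Task 5 = 5; EF_Task 5 = 5+6 = 11
ES_Task 6 = 12; EF_Task 6 = 12+6 = 18
ES_Task 7 = 5; EF_Task 7 = 5+8 = 13
ES_Task 8 = max(EF_Task 1=5, EF_Task 3=12) = 12; EF_Task 8 = 12+14 = 26
ES_Task 9 = max(EF_Task 7=13, EF_Task 8=26) = 26; EF_Task 9 = 26+13 = 39
ES_Task 10 = max(EF_Task 2=5, EF_Task 4=8, EF_Task 5=11, EF_Task 6=18, EF_Task 9=39) = 39; EF_Task 10 = 39+5 = 44
Expected project duration μ = 44 weeks. Critical path: Task 3 → Task 8 → Task 9 → Task 10.

44 weeks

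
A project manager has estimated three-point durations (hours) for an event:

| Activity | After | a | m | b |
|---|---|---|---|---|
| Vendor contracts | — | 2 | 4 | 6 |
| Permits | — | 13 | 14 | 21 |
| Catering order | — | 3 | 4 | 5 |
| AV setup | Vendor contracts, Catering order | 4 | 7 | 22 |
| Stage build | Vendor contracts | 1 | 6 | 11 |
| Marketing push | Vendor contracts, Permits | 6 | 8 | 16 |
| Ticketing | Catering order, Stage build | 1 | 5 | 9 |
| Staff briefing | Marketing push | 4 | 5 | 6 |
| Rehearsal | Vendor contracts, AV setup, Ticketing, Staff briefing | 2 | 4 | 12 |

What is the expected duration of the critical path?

te_Vendor contracts = (2 + 4·4 + 6)/6 = 24/6 = 4
te_Permits = (13 + 4·14 + 21)/6 = 90/6 = 15
te_Catering order = (3 + 4·4 + 5)/6 = 24/6 = 4
te_AV setup = (4 + 4·7 + 22)/6 = 54/6 = 9
te_Stage build = (1 + 4·6 + 11)/6 = 36/6 = 6
te_Marketing push = (6 + 4·8 + 16)/6 = 54/6 = 9
te_Ticketing = (1 + 4·5 + 9)/6 = 30/6 = 5
te_Staff briefing = (4 + 4·5 + 6)/6 = 30/6 = 5
te_Rehearsal = (2 + 4·4 + 12)/6 = 30/6 = 5

Forward pass:
ES_Vendor contracts = 0; EF_Vendor contracts = 4
ES_Permits = 0; EF_Permits = 15
ES_Catering order = 0; EF_Catering order = 4
ES_AV setup = max(EF_Vendor contracts=4, EF_Catering order=4) = 4; EF_AV setup = 4+9 = 13
ES_Stage build = 4; EF_Stage build = 4+6 = 10
ES_Marketing push = max(EF_Vendor contracts=4, EF_Permits=15) = 15; EF_Marketing push = 15+9 = 24
ES_Ticketing = max(EF_Catering order=4, EF_Stage build=10) = 10; EF_Ticketing = 10+5 = 15
ES_Staff briefing = 24; EF_Staff briefing = 24+5 = 29
ES_Rehearsal = max(EF_Vendor contracts=4, EF_AV setup=13, EF_Ticketing=15, EF_Staff briefing=29) = 29; EF_Rehearsal = 29+5 = 34
Expected project duration μ = 34 hours. Critical path: Permits → Marketing push → Staff briefing → Rehearsal.

34 hours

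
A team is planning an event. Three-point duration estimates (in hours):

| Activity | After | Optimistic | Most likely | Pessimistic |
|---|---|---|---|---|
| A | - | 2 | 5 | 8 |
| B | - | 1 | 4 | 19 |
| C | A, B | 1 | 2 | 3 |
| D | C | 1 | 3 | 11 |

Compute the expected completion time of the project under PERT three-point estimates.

12 hours

te_A = (2 + 4·5 + 8)/6 = 30/6 = 5
te_B = (1 + 4·4 + 19)/6 = 36/6 = 6
te_C = (1 + 4·2 + 3)/6 = 12/6 = 2
te_D = (1 + 4·3 + 11)/6 = 24/6 = 4

Forward pass:
ES_A = 0; EF_A = 5
ES_B = 0; EF_B = 6
ES_C = max(EF_A=5, EF_B=6) = 6; EF_C = 6+2 = 8
ES_D = 8; EF_D = 8+4 = 12
Expected project duration μ = 12 hours. Critical path: B → C → D.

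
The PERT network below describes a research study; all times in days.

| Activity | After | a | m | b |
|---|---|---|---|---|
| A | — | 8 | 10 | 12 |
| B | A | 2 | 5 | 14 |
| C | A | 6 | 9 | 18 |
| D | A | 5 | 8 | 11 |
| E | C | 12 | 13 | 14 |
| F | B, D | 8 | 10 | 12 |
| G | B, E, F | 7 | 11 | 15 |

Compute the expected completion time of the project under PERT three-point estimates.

44 days

te_A = (8 + 4·10 + 12)/6 = 60/6 = 10
te_B = (2 + 4·5 + 14)/6 = 36/6 = 6
te_C = (6 + 4·9 + 18)/6 = 60/6 = 10
te_D = (5 + 4·8 + 11)/6 = 48/6 = 8
te_E = (12 + 4·13 + 14)/6 = 78/6 = 13
te_F = (8 + 4·10 + 12)/6 = 60/6 = 10
te_G = (7 + 4·11 + 15)/6 = 66/6 = 11

Forward pass:
ES_A = 0; EF_A = 10
ES_B = 10; EF_B = 10+6 = 16
ES_C = 10; EF_C = 10+10 = 20
ES_D = 10; EF_D = 10+8 = 18
ES_E = 20; EF_E = 20+13 = 33
ES_F = max(EF_B=16, EF_D=18) = 18; EF_F = 18+10 = 28
ES_G = max(EF_B=16, EF_E=33, EF_F=28) = 33; EF_G = 33+11 = 44
Expected project duration μ = 44 days. Critical path: A → C → E → G.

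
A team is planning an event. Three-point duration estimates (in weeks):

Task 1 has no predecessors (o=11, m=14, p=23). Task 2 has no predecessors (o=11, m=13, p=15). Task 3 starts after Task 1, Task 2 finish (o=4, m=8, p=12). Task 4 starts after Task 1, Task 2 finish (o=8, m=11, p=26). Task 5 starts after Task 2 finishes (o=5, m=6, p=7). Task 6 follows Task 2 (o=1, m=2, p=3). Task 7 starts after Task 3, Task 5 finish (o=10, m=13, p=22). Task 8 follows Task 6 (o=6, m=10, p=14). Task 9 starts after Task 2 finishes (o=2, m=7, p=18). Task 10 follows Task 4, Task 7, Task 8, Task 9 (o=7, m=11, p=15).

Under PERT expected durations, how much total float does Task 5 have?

te_Task 1 = (11 + 4·14 + 23)/6 = 90/6 = 15
te_Task 2 = (11 + 4·13 + 15)/6 = 78/6 = 13
te_Task 3 = (4 + 4·8 + 12)/6 = 48/6 = 8
te_Task 4 = (8 + 4·11 + 26)/6 = 78/6 = 13
te_Task 5 = (5 + 4·6 + 7)/6 = 36/6 = 6
te_Task 6 = (1 + 4·2 + 3)/6 = 12/6 = 2
te_Task 7 = (10 + 4·13 + 22)/6 = 84/6 = 14
te_Task 8 = (6 + 4·10 + 14)/6 = 60/6 = 10
te_Task 9 = (2 + 4·7 + 18)/6 = 48/6 = 8
te_Task 10 = (7 + 4·11 + 15)/6 = 66/6 = 11

Forward pass:
ES_Task 1 = 0; EF_Task 1 = 15
ES_Task 2 = 0; EF_Task 2 = 13
ES_Task 3 = max(EF_Task 1=15, EF_Task 2=13) = 15; EF_Task 3 = 15+8 = 23
ES_Task 4 = max(EF_Task 1=15, EF_Task 2=13) = 15; EF_Task 4 = 15+13 = 28
ES_Task 5 = 13; EF_Task 5 = 13+6 = 19
ES_Task 6 = 13; EF_Task 6 = 13+2 = 15
ES_Task 7 = max(EF_Task 3=23, EF_Task 5=19) = 23; EF_Task 7 = 23+14 = 37
ES_Task 8 = 15; EF_Task 8 = 15+10 = 25
ES_Task 9 = 13; EF_Task 9 = 13+8 = 21
ES_Task 10 = max(EF_Task 4=28, EF_Task 7=37, EF_Task 8=25, EF_Task 9=21) = 37; EF_Task 10 = 37+11 = 48
Expected project duration μ = 48 weeks. Critical path: Task 1 → Task 3 → Task 7 → Task 10.

Backward pass:
LF_Task 10 = 48; LS_Task 10 = 48−11 = 37
LF_Task 9 = LS_Task 10 = 37; LS_Task 9 = 37−8 = 29
LF_Task 8 = LS_Task 10 = 37; LS_Task 8 = 37−10 = 27
LF_Task 7 = LS_Task 10 = 37; LS_Task 7 = 37−14 = 23
LF_Task 6 = LS_Task 8 = 27; LS_Task 6 = 27−2 = 25
LF_Task 5 = LS_Task 7 = 23; LS_Task 5 = 23−6 = 17
LF_Task 4 = LS_Task 10 = 37; LS_Task 4 = 37−13 = 24
LF_Task 3 = LS_Task 7 = 23; LS_Task 3 = 23−8 = 15
LF_Task 2 = min(LS_Task 3=15, LS_Task 4=24, LS_Task 5=17, LS_Task 6=25, LS_Task 9=29) = 15; LS_Task 2 = 15−13 = 2
LF_Task 1 = min(LS_Task 3=15, LS_Task 4=24) = 15; LS_Task 1 = 15−15 = 0
Slack_Task 5 = LS_Task 5 − ES_Task 5 = 17 − 13 = 4

4 weeks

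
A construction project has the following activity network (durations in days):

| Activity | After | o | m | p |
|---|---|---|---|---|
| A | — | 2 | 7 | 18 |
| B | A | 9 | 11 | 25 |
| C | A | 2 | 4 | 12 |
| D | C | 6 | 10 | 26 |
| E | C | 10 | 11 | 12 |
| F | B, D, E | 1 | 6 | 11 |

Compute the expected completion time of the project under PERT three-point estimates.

31 days

te_A = (2 + 4·7 + 18)/6 = 48/6 = 8
te_B = (9 + 4·11 + 25)/6 = 78/6 = 13
te_C = (2 + 4·4 + 12)/6 = 30/6 = 5
te_D = (6 + 4·10 + 26)/6 = 72/6 = 12
te_E = (10 + 4·11 + 12)/6 = 66/6 = 11
te_F = (1 + 4·6 + 11)/6 = 36/6 = 6

Forward pass:
ES_A = 0; EF_A = 8
ES_B = 8; EF_B = 8+13 = 21
ES_C = 8; EF_C = 8+5 = 13
ES_D = 13; EF_D = 13+12 = 25
ES_E = 13; EF_E = 13+11 = 24
ES_F = max(EF_B=21, EF_D=25, EF_E=24) = 25; EF_F = 25+6 = 31
Expected project duration μ = 31 days. Critical path: A → C → D → F.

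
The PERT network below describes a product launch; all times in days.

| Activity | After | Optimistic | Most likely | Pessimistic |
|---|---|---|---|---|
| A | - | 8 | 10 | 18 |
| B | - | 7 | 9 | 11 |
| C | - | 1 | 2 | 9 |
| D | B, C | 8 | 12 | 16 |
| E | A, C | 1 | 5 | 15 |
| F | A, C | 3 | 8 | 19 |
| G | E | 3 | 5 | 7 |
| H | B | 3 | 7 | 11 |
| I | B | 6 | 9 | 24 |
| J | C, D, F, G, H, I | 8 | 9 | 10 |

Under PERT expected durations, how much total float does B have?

1 days

te_A = (8 + 4·10 + 18)/6 = 66/6 = 11
te_B = (7 + 4·9 + 11)/6 = 54/6 = 9
te_C = (1 + 4·2 + 9)/6 = 18/6 = 3
te_D = (8 + 4·12 + 16)/6 = 72/6 = 12
te_E = (1 + 4·5 + 15)/6 = 36/6 = 6
te_F = (3 + 4·8 + 19)/6 = 54/6 = 9
te_G = (3 + 4·5 + 7)/6 = 30/6 = 5
te_H = (3 + 4·7 + 11)/6 = 42/6 = 7
te_I = (6 + 4·9 + 24)/6 = 66/6 = 11
te_J = (8 + 4·9 + 10)/6 = 54/6 = 9

Forward pass:
ES_A = 0; EF_A = 11
ES_B = 0; EF_B = 9
ES_C = 0; EF_C = 3
ES_D = max(EF_B=9, EF_C=3) = 9; EF_D = 9+12 = 21
ES_E = max(EF_A=11, EF_C=3) = 11; EF_E = 11+6 = 17
ES_F = max(EF_A=11, EF_C=3) = 11; EF_F = 11+9 = 20
ES_G = 17; EF_G = 17+5 = 22
ES_H = 9; EF_H = 9+7 = 16
ES_I = 9; EF_I = 9+11 = 20
ES_J = max(EF_C=3, EF_D=21, EF_F=20, EF_G=22, EF_H=16, EF_I=20) = 22; EF_J = 22+9 = 31
Expected project duration μ = 31 days. Critical path: A → E → G → J.

Backward pass:
LF_J = 31; LS_J = 31−9 = 22
LF_I = LS_J = 22; LS_I = 22−11 = 11
LF_H = LS_J = 22; LS_H = 22−7 = 15
LF_G = LS_J = 22; LS_G = 22−5 = 17
LF_F = LS_J = 22; LS_F = 22−9 = 13
LF_E = LS_G = 17; LS_E = 17−6 = 11
LF_D = LS_J = 22; LS_D = 22−12 = 10
LF_C = min(LS_D=10, LS_E=11, LS_F=13, LS_J=22) = 10; LS_C = 10−3 = 7
LF_B = min(LS_D=10, LS_H=15, LS_I=11) = 10; LS_B = 10−9 = 1
LF_A = min(LS_E=11, LS_F=13) = 11; LS_A = 11−11 = 0
Slack_B = LS_B − ES_B = 1 − 0 = 1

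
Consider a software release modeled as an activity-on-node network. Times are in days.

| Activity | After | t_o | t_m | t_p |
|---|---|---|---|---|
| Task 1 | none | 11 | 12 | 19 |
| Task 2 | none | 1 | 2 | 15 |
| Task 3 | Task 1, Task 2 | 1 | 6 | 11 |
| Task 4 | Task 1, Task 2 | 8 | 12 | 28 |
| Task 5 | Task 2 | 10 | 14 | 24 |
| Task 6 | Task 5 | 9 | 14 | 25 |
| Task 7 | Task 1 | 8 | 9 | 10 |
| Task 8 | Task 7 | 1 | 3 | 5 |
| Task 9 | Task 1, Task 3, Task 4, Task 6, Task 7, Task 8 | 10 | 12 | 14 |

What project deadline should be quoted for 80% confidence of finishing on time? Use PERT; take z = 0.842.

te_Task 1 = (11 + 4·12 + 19)/6 = 78/6 = 13; σ²_Task 1 = ((19−11)/6)² = 1.778
te_Task 2 = (1 + 4·2 + 15)/6 = 24/6 = 4; σ²_Task 2 = ((15−1)/6)² = 5.444
te_Task 3 = (1 + 4·6 + 11)/6 = 36/6 = 6; σ²_Task 3 = ((11−1)/6)² = 2.778
te_Task 4 = (8 + 4·12 + 28)/6 = 84/6 = 14; σ²_Task 4 = ((28−8)/6)² = 11.111
te_Task 5 = (10 + 4·14 + 24)/6 = 90/6 = 15; σ²_Task 5 = ((24−10)/6)² = 5.444
te_Task 6 = (9 + 4·14 + 25)/6 = 90/6 = 15; σ²_Task 6 = ((25−9)/6)² = 7.111
te_Task 7 = (8 + 4·9 + 10)/6 = 54/6 = 9; σ²_Task 7 = ((10−8)/6)² = 0.111
te_Task 8 = (1 + 4·3 + 5)/6 = 18/6 = 3; σ²_Task 8 = ((5−1)/6)² = 0.444
te_Task 9 = (10 + 4·12 + 14)/6 = 72/6 = 12; σ²_Task 9 = ((14−10)/6)² = 0.444

Forward pass:
ES_Task 1 = 0; EF_Task 1 = 13
ES_Task 2 = 0; EF_Task 2 = 4
ES_Task 3 = max(EF_Task 1=13, EF_Task 2=4) = 13; EF_Task 3 = 13+6 = 19
ES_Task 4 = max(EF_Task 1=13, EF_Task 2=4) = 13; EF_Task 4 = 13+14 = 27
ES_Task 5 = 4; EF_Task 5 = 4+15 = 19
ES_Task 6 = 19; EF_Task 6 = 19+15 = 34
ES_Task 7 = 13; EF_Task 7 = 13+9 = 22
ES_Task 8 = 22; EF_Task 8 = 22+3 = 25
ES_Task 9 = max(EF_Task 1=13, EF_Task 3=19, EF_Task 4=27, EF_Task 6=34, EF_Task 7=22, EF_Task 8=25) = 34; EF_Task 9 = 34+12 = 46
Expected project duration μ = 46 days. Critical path: Task 2 → Task 5 → Task 6 → Task 9.

Variance along critical path = 5.444 + 5.444 + 7.111 + 0.444 = 18.444; σ = 4.295 days.
D = μ + z·σ = 46 + 0.842·4.295 = 49.6 days

49.6 days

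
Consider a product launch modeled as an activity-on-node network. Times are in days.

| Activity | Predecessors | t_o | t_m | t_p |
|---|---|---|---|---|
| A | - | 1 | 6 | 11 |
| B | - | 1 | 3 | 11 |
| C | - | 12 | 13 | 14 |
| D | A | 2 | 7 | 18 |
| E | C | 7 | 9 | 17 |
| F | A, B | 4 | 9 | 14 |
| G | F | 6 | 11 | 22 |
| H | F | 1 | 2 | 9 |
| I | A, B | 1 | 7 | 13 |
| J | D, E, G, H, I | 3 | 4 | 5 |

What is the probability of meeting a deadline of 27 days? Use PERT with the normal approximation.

0.132

te_A = (1 + 4·6 + 11)/6 = 36/6 = 6; σ²_A = ((11−1)/6)² = 2.778
te_B = (1 + 4·3 + 11)/6 = 24/6 = 4; σ²_B = ((11−1)/6)² = 2.778
te_C = (12 + 4·13 + 14)/6 = 78/6 = 13; σ²_C = ((14−12)/6)² = 0.111
te_D = (2 + 4·7 + 18)/6 = 48/6 = 8; σ²_D = ((18−2)/6)² = 7.111
te_E = (7 + 4·9 + 17)/6 = 60/6 = 10; σ²_E = ((17−7)/6)² = 2.778
te_F = (4 + 4·9 + 14)/6 = 54/6 = 9; σ²_F = ((14−4)/6)² = 2.778
te_G = (6 + 4·11 + 22)/6 = 72/6 = 12; σ²_G = ((22−6)/6)² = 7.111
te_H = (1 + 4·2 + 9)/6 = 18/6 = 3; σ²_H = ((9−1)/6)² = 1.778
te_I = (1 + 4·7 + 13)/6 = 42/6 = 7; σ²_I = ((13−1)/6)² = 4.000
te_J = (3 + 4·4 + 5)/6 = 24/6 = 4; σ²_J = ((5−3)/6)² = 0.111

Forward pass:
ES_A = 0; EF_A = 6
ES_B = 0; EF_B = 4
ES_C = 0; EF_C = 13
ES_D = 6; EF_D = 6+8 = 14
ES_E = 13; EF_E = 13+10 = 23
ES_F = max(EF_A=6, EF_B=4) = 6; EF_F = 6+9 = 15
ES_G = 15; EF_G = 15+12 = 27
ES_H = 15; EF_H = 15+3 = 18
ES_I = max(EF_A=6, EF_B=4) = 6; EF_I = 6+7 = 13
ES_J = max(EF_D=14, EF_E=23, EF_G=27, EF_H=18, EF_I=13) = 27; EF_J = 27+4 = 31
Expected project duration μ = 31 days. Critical path: A → F → G → J.

Variance along critical path = 2.778 + 2.778 + 7.111 + 0.111 = 12.778; σ = √12.778 = 3.575 days.
Z = (27 − 31) / 3.575 = -1.119
P(T ≤ 27) = Φ(-1.119) ≈ 0.132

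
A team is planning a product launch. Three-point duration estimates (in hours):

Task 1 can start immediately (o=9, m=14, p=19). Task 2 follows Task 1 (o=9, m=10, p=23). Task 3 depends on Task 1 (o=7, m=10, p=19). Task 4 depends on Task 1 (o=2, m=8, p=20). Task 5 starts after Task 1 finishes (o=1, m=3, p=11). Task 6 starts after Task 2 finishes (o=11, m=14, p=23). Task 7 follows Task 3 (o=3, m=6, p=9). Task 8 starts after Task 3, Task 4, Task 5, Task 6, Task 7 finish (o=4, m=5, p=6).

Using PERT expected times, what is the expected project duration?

46 hours

te_Task 1 = (9 + 4·14 + 19)/6 = 84/6 = 14
te_Task 2 = (9 + 4·10 + 23)/6 = 72/6 = 12
te_Task 3 = (7 + 4·10 + 19)/6 = 66/6 = 11
te_Task 4 = (2 + 4·8 + 20)/6 = 54/6 = 9
te_Task 5 = (1 + 4·3 + 11)/6 = 24/6 = 4
te_Task 6 = (11 + 4·14 + 23)/6 = 90/6 = 15
te_Task 7 = (3 + 4·6 + 9)/6 = 36/6 = 6
te_Task 8 = (4 + 4·5 + 6)/6 = 30/6 = 5

Forward pass:
ES_Task 1 = 0; EF_Task 1 = 14
ES_Task 2 = 14; EF_Task 2 = 14+12 = 26
ES_Task 3 = 14; EF_Task 3 = 14+11 = 25
ES_Task 4 = 14; EF_Task 4 = 14+9 = 23
ES_Task 5 = 14; EF_Task 5 = 14+4 = 18
ES_Task 6 = 26; EF_Task 6 = 26+15 = 41
ES_Task 7 = 25; EF_Task 7 = 25+6 = 31
ES_Task 8 = max(EF_Task 3=25, EF_Task 4=23, EF_Task 5=18, EF_Task 6=41, EF_Task 7=31) = 41; EF_Task 8 = 41+5 = 46
Expected project duration μ = 46 hours. Critical path: Task 1 → Task 2 → Task 6 → Task 8.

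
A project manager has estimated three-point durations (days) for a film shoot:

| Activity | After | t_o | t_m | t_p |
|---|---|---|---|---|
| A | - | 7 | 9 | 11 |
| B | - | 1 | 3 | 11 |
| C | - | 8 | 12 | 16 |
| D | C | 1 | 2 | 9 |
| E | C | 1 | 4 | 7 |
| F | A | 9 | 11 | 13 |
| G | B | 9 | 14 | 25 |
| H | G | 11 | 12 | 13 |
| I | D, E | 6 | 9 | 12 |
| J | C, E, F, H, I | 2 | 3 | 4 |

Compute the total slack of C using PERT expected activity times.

te_A = (7 + 4·9 + 11)/6 = 54/6 = 9
te_B = (1 + 4·3 + 11)/6 = 24/6 = 4
te_C = (8 + 4·12 + 16)/6 = 72/6 = 12
te_D = (1 + 4·2 + 9)/6 = 18/6 = 3
te_E = (1 + 4·4 + 7)/6 = 24/6 = 4
te_F = (9 + 4·11 + 13)/6 = 66/6 = 11
te_G = (9 + 4·14 + 25)/6 = 90/6 = 15
te_H = (11 + 4·12 + 13)/6 = 72/6 = 12
te_I = (6 + 4·9 + 12)/6 = 54/6 = 9
te_J = (2 + 4·3 + 4)/6 = 18/6 = 3

Forward pass:
ES_A = 0; EF_A = 9
ES_B = 0; EF_B = 4
ES_C = 0; EF_C = 12
ES_D = 12; EF_D = 12+3 = 15
ES_E = 12; EF_E = 12+4 = 16
ES_F = 9; EF_F = 9+11 = 20
ES_G = 4; EF_G = 4+15 = 19
ES_H = 19; EF_H = 19+12 = 31
ES_I = max(EF_D=15, EF_E=16) = 16; EF_I = 16+9 = 25
ES_J = max(EF_C=12, EF_E=16, EF_F=20, EF_H=31, EF_I=25) = 31; EF_J = 31+3 = 34
Expected project duration μ = 34 days. Critical path: B → G → H → J.

Backward pass:
LF_J = 34; LS_J = 34−3 = 31
LF_I = LS_J = 31; LS_I = 31−9 = 22
LF_H = LS_J = 31; LS_H = 31−12 = 19
LF_G = LS_H = 19; LS_G = 19−15 = 4
LF_F = LS_J = 31; LS_F = 31−11 = 20
LF_E = min(LS_I=22, LS_J=31) = 22; LS_E = 22−4 = 18
LF_D = LS_I = 22; LS_D = 22−3 = 19
LF_C = min(LS_D=19, LS_E=18, LS_J=31) = 18; LS_C = 18−12 = 6
LF_B = LS_G = 4; LS_B = 4−4 = 0
LF_A = LS_F = 20; LS_A = 20−9 = 11
Slack_C = LS_C − ES_C = 6 − 0 = 6

6 days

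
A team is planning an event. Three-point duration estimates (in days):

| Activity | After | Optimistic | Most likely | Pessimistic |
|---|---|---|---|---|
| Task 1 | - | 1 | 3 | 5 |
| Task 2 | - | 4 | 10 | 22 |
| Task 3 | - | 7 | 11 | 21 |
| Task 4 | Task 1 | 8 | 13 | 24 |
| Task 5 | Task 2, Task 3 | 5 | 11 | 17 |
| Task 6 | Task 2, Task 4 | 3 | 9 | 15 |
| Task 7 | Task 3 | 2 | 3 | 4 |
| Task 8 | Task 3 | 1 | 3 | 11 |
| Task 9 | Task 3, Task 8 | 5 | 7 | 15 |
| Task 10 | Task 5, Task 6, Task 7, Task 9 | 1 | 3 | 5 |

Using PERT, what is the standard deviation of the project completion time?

3.46 days

te_Task 1 = (1 + 4·3 + 5)/6 = 18/6 = 3; σ²_Task 1 = ((5−1)/6)² = 0.444
te_Task 2 = (4 + 4·10 + 22)/6 = 66/6 = 11; σ²_Task 2 = ((22−4)/6)² = 9.000
te_Task 3 = (7 + 4·11 + 21)/6 = 72/6 = 12; σ²_Task 3 = ((21−7)/6)² = 5.444
te_Task 4 = (8 + 4·13 + 24)/6 = 84/6 = 14; σ²_Task 4 = ((24−8)/6)² = 7.111
te_Task 5 = (5 + 4·11 + 17)/6 = 66/6 = 11; σ²_Task 5 = ((17−5)/6)² = 4.000
te_Task 6 = (3 + 4·9 + 15)/6 = 54/6 = 9; σ²_Task 6 = ((15−3)/6)² = 4.000
te_Task 7 = (2 + 4·3 + 4)/6 = 18/6 = 3; σ²_Task 7 = ((4−2)/6)² = 0.111
te_Task 8 = (1 + 4·3 + 11)/6 = 24/6 = 4; σ²_Task 8 = ((11−1)/6)² = 2.778
te_Task 9 = (5 + 4·7 + 15)/6 = 48/6 = 8; σ²_Task 9 = ((15−5)/6)² = 2.778
te_Task 10 = (1 + 4·3 + 5)/6 = 18/6 = 3; σ²_Task 10 = ((5−1)/6)² = 0.444

Forward pass:
ES_Task 1 = 0; EF_Task 1 = 3
ES_Task 2 = 0; EF_Task 2 = 11
ES_Task 3 = 0; EF_Task 3 = 12
ES_Task 4 = 3; EF_Task 4 = 3+14 = 17
ES_Task 5 = max(EF_Task 2=11, EF_Task 3=12) = 12; EF_Task 5 = 12+11 = 23
ES_Task 6 = max(EF_Task 2=11, EF_Task 4=17) = 17; EF_Task 6 = 17+9 = 26
ES_Task 7 = 12; EF_Task 7 = 12+3 = 15
ES_Task 8 = 12; EF_Task 8 = 12+4 = 16
ES_Task 9 = max(EF_Task 3=12, EF_Task 8=16) = 16; EF_Task 9 = 16+8 = 24
ES_Task 10 = max(EF_Task 5=23, EF_Task 6=26, EF_Task 7=15, EF_Task 9=24) = 26; EF_Task 10 = 26+3 = 29
Expected project duration μ = 29 days. Critical path: Task 1 → Task 4 → Task 6 → Task 10.

Variance along critical path = 0.444 + 7.111 + 4.000 + 0.444 = 12.000
σ = √12.000 = 3.464 days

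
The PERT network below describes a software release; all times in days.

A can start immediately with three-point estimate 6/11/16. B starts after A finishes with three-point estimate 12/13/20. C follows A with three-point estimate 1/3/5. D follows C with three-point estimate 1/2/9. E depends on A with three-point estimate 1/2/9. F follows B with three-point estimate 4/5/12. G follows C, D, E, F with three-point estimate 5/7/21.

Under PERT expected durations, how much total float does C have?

14 days

te_A = (6 + 4·11 + 16)/6 = 66/6 = 11
te_B = (12 + 4·13 + 20)/6 = 84/6 = 14
te_C = (1 + 4·3 + 5)/6 = 18/6 = 3
te_D = (1 + 4·2 + 9)/6 = 18/6 = 3
te_E = (1 + 4·2 + 9)/6 = 18/6 = 3
te_F = (4 + 4·5 + 12)/6 = 36/6 = 6
te_G = (5 + 4·7 + 21)/6 = 54/6 = 9

Forward pass:
ES_A = 0; EF_A = 11
ES_B = 11; EF_B = 11+14 = 25
ES_C = 11; EF_C = 11+3 = 14
ES_D = 14; EF_D = 14+3 = 17
ES_E = 11; EF_E = 11+3 = 14
ES_F = 25; EF_F = 25+6 = 31
ES_G = max(EF_C=14, EF_D=17, EF_E=14, EF_F=31) = 31; EF_G = 31+9 = 40
Expected project duration μ = 40 days. Critical path: A → B → F → G.

Backward pass:
LF_G = 40; LS_G = 40−9 = 31
LF_F = LS_G = 31; LS_F = 31−6 = 25
LF_E = LS_G = 31; LS_E = 31−3 = 28
LF_D = LS_G = 31; LS_D = 31−3 = 28
LF_C = min(LS_D=28, LS_G=31) = 28; LS_C = 28−3 = 25
LF_B = LS_F = 25; LS_B = 25−14 = 11
LF_A = min(LS_B=11, LS_C=25, LS_E=28) = 11; LS_A = 11−11 = 0
Slack_C = LS_C − ES_C = 25 − 11 = 14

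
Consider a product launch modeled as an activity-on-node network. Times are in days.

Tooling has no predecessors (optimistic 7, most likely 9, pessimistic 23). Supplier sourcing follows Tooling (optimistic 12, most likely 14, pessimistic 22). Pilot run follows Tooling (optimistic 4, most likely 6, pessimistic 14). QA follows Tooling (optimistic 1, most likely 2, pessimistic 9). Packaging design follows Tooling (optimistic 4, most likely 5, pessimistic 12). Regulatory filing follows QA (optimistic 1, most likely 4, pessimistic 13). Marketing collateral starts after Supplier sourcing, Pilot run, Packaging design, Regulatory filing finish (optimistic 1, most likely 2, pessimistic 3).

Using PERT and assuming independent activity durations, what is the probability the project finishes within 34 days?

te_Tooling = (7 + 4·9 + 23)/6 = 66/6 = 11; σ²_Tooling = ((23−7)/6)² = 7.111
te_Supplier sourcing = (12 + 4·14 + 22)/6 = 90/6 = 15; σ²_Supplier sourcing = ((22−12)/6)² = 2.778
te_Pilot run = (4 + 4·6 + 14)/6 = 42/6 = 7; σ²_Pilot run = ((14−4)/6)² = 2.778
te_QA = (1 + 4·2 + 9)/6 = 18/6 = 3; σ²_QA = ((9−1)/6)² = 1.778
te_Packaging design = (4 + 4·5 + 12)/6 = 36/6 = 6; σ²_Packaging design = ((12−4)/6)² = 1.778
te_Regulatory filing = (1 + 4·4 + 13)/6 = 30/6 = 5; σ²_Regulatory filing = ((13−1)/6)² = 4.000
te_Marketing collateral = (1 + 4·2 + 3)/6 = 12/6 = 2; σ²_Marketing collateral = ((3−1)/6)² = 0.111

Forward pass:
ES_Tooling = 0; EF_Tooling = 11
ES_Supplier sourcing = 11; EF_Supplier sourcing = 11+15 = 26
ES_Pilot run = 11; EF_Pilot run = 11+7 = 18
ES_QA = 11; EF_QA = 11+3 = 14
ES_Packaging design = 11; EF_Packaging design = 11+6 = 17
ES_Regulatory filing = 14; EF_Regulatory filing = 14+5 = 19
ES_Marketing collateral = max(EF_Supplier sourcing=26, EF_Pilot run=18, EF_Packaging design=17, EF_Regulatory filing=19) = 26; EF_Marketing collateral = 26+2 = 28
Expected project duration μ = 28 days. Critical path: Tooling → Supplier sourcing → Marketing collateral.

Variance along critical path = 7.111 + 2.778 + 0.111 = 10.000; σ = √10.000 = 3.162 days.
Z = (34 − 28) / 3.162 = 1.897
P(T ≤ 34) = Φ(1.897) ≈ 0.971

0.971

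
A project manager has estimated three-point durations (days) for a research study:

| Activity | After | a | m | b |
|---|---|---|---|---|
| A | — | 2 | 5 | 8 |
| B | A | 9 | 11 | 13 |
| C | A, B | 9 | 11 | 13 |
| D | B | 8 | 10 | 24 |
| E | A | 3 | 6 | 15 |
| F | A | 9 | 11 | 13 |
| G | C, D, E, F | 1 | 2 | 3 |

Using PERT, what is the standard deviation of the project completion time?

te_A = (2 + 4·5 + 8)/6 = 30/6 = 5; σ²_A = ((8−2)/6)² = 1.000
te_B = (9 + 4·11 + 13)/6 = 66/6 = 11; σ²_B = ((13−9)/6)² = 0.444
te_C = (9 + 4·11 + 13)/6 = 66/6 = 11; σ²_C = ((13−9)/6)² = 0.444
te_D = (8 + 4·10 + 24)/6 = 72/6 = 12; σ²_D = ((24−8)/6)² = 7.111
te_E = (3 + 4·6 + 15)/6 = 42/6 = 7; σ²_E = ((15−3)/6)² = 4.000
te_F = (9 + 4·11 + 13)/6 = 66/6 = 11; σ²_F = ((13−9)/6)² = 0.444
te_G = (1 + 4·2 + 3)/6 = 12/6 = 2; σ²_G = ((3−1)/6)² = 0.111

Forward pass:
ES_A = 0; EF_A = 5
ES_B = 5; EF_B = 5+11 = 16
ES_C = max(EF_A=5, EF_B=16) = 16; EF_C = 16+11 = 27
ES_D = 16; EF_D = 16+12 = 28
ES_E = 5; EF_E = 5+7 = 12
ES_F = 5; EF_F = 5+11 = 16
ES_G = max(EF_C=27, EF_D=28, EF_E=12, EF_F=16) = 28; EF_G = 28+2 = 30
Expected project duration μ = 30 days. Critical path: A → B → D → G.

Variance along critical path = 1.000 + 0.444 + 7.111 + 0.111 = 8.667
σ = √8.667 = 2.944 days

2.94 days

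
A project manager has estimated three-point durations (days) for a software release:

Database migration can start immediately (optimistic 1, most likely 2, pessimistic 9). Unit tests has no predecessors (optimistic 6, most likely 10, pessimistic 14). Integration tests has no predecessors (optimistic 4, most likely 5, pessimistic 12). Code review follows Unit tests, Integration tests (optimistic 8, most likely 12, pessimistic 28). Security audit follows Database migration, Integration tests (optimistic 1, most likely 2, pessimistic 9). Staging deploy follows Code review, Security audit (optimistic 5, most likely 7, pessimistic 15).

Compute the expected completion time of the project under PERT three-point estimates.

te_Database migration = (1 + 4·2 + 9)/6 = 18/6 = 3
te_Unit tests = (6 + 4·10 + 14)/6 = 60/6 = 10
te_Integration tests = (4 + 4·5 + 12)/6 = 36/6 = 6
te_Code review = (8 + 4·12 + 28)/6 = 84/6 = 14
te_Security audit = (1 + 4·2 + 9)/6 = 18/6 = 3
te_Staging deploy = (5 + 4·7 + 15)/6 = 48/6 = 8

Forward pass:
ES_Database migration = 0; EF_Database migration = 3
ES_Unit tests = 0; EF_Unit tests = 10
ES_Integration tests = 0; EF_Integration tests = 6
ES_Code review = max(EF_Unit tests=10, EF_Integration tests=6) = 10; EF_Code review = 10+14 = 24
ES_Security audit = max(EF_Database migration=3, EF_Integration tests=6) = 6; EF_Security audit = 6+3 = 9
ES_Staging deploy = max(EF_Code review=24, EF_Security audit=9) = 24; EF_Staging deploy = 24+8 = 32
Expected project duration μ = 32 days. Critical path: Unit tests → Code review → Staging deploy.

32 days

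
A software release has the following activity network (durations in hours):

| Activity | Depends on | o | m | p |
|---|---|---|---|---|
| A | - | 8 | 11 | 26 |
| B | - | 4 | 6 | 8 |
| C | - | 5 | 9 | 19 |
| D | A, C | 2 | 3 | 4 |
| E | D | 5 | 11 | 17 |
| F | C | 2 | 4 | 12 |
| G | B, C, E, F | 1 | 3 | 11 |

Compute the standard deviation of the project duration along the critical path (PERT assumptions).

te_A = (8 + 4·11 + 26)/6 = 78/6 = 13; σ²_A = ((26−8)/6)² = 9.000
te_B = (4 + 4·6 + 8)/6 = 36/6 = 6; σ²_B = ((8−4)/6)² = 0.444
te_C = (5 + 4·9 + 19)/6 = 60/6 = 10; σ²_C = ((19−5)/6)² = 5.444
te_D = (2 + 4·3 + 4)/6 = 18/6 = 3; σ²_D = ((4−2)/6)² = 0.111
te_E = (5 + 4·11 + 17)/6 = 66/6 = 11; σ²_E = ((17−5)/6)² = 4.000
te_F = (2 + 4·4 + 12)/6 = 30/6 = 5; σ²_F = ((12−2)/6)² = 2.778
te_G = (1 + 4·3 + 11)/6 = 24/6 = 4; σ²_G = ((11−1)/6)² = 2.778

Forward pass:
ES_A = 0; EF_A = 13
ES_B = 0; EF_B = 6
ES_C = 0; EF_C = 10
ES_D = max(EF_A=13, EF_C=10) = 13; EF_D = 13+3 = 16
ES_E = 16; EF_E = 16+11 = 27
ES_F = 10; EF_F = 10+5 = 15
ES_G = max(EF_B=6, EF_C=10, EF_E=27, EF_F=15) = 27; EF_G = 27+4 = 31
Expected project duration μ = 31 hours. Critical path: A → D → E → G.

Variance along critical path = 9.000 + 0.111 + 4.000 + 2.778 = 15.889
σ = √15.889 = 3.986 hours

3.99 hours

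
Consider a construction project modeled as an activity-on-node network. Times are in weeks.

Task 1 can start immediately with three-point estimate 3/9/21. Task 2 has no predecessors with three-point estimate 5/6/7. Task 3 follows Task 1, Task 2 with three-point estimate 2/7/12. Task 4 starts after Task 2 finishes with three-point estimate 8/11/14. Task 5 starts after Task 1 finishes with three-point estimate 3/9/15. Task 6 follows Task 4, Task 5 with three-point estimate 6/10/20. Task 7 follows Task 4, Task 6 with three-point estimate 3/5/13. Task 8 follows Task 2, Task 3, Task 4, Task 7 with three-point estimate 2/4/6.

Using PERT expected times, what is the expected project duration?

40 weeks

te_Task 1 = (3 + 4·9 + 21)/6 = 60/6 = 10
te_Task 2 = (5 + 4·6 + 7)/6 = 36/6 = 6
te_Task 3 = (2 + 4·7 + 12)/6 = 42/6 = 7
te_Task 4 = (8 + 4·11 + 14)/6 = 66/6 = 11
te_Task 5 = (3 + 4·9 + 15)/6 = 54/6 = 9
te_Task 6 = (6 + 4·10 + 20)/6 = 66/6 = 11
te_Task 7 = (3 + 4·5 + 13)/6 = 36/6 = 6
te_Task 8 = (2 + 4·4 + 6)/6 = 24/6 = 4

Forward pass:
ES_Task 1 = 0; EF_Task 1 = 10
ES_Task 2 = 0; EF_Task 2 = 6
ES_Task 3 = max(EF_Task 1=10, EF_Task 2=6) = 10; EF_Task 3 = 10+7 = 17
ES_Task 4 = 6; EF_Task 4 = 6+11 = 17
ES_Task 5 = 10; EF_Task 5 = 10+9 = 19
ES_Task 6 = max(EF_Task 4=17, EF_Task 5=19) = 19; EF_Task 6 = 19+11 = 30
ES_Task 7 = max(EF_Task 4=17, EF_Task 6=30) = 30; EF_Task 7 = 30+6 = 36
ES_Task 8 = max(EF_Task 2=6, EF_Task 3=17, EF_Task 4=17, EF_Task 7=36) = 36; EF_Task 8 = 36+4 = 40
Expected project duration μ = 40 weeks. Critical path: Task 1 → Task 5 → Task 6 → Task 7 → Task 8.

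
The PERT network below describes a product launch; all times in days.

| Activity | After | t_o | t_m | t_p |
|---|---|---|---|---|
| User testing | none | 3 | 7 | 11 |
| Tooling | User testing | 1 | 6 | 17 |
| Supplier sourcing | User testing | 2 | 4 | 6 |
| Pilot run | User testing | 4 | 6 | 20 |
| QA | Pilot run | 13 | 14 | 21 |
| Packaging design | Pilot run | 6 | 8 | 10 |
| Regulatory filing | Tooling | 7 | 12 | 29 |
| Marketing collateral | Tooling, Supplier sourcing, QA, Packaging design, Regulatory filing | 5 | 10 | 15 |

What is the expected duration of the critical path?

40 days

te_User testing = (3 + 4·7 + 11)/6 = 42/6 = 7
te_Tooling = (1 + 4·6 + 17)/6 = 42/6 = 7
te_Supplier sourcing = (2 + 4·4 + 6)/6 = 24/6 = 4
te_Pilot run = (4 + 4·6 + 20)/6 = 48/6 = 8
te_QA = (13 + 4·14 + 21)/6 = 90/6 = 15
te_Packaging design = (6 + 4·8 + 10)/6 = 48/6 = 8
te_Regulatory filing = (7 + 4·12 + 29)/6 = 84/6 = 14
te_Marketing collateral = (5 + 4·10 + 15)/6 = 60/6 = 10

Forward pass:
ES_User testing = 0; EF_User testing = 7
ES_Tooling = 7; EF_Tooling = 7+7 = 14
ES_Supplier sourcing = 7; EF_Supplier sourcing = 7+4 = 11
ES_Pilot run = 7; EF_Pilot run = 7+8 = 15
ES_QA = 15; EF_QA = 15+15 = 30
ES_Packaging design = 15; EF_Packaging design = 15+8 = 23
ES_Regulatory filing = 14; EF_Regulatory filing = 14+14 = 28
ES_Marketing collateral = max(EF_Tooling=14, EF_Supplier sourcing=11, EF_QA=30, EF_Packaging design=23, EF_Regulatory filing=28) = 30; EF_Marketing collateral = 30+10 = 40
Expected project duration μ = 40 days. Critical path: User testing → Pilot run → QA → Marketing collateral.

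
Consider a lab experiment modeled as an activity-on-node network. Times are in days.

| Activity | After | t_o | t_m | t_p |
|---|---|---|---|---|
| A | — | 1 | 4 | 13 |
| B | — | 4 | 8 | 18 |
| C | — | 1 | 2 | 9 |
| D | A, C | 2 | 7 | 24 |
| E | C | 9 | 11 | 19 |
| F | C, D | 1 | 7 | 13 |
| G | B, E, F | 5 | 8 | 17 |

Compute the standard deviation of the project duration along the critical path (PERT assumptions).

te_A = (1 + 4·4 + 13)/6 = 30/6 = 5; σ²_A = ((13−1)/6)² = 4.000
te_B = (4 + 4·8 + 18)/6 = 54/6 = 9; σ²_B = ((18−4)/6)² = 5.444
te_C = (1 + 4·2 + 9)/6 = 18/6 = 3; σ²_C = ((9−1)/6)² = 1.778
te_D = (2 + 4·7 + 24)/6 = 54/6 = 9; σ²_D = ((24−2)/6)² = 13.444
te_E = (9 + 4·11 + 19)/6 = 72/6 = 12; σ²_E = ((19−9)/6)² = 2.778
te_F = (1 + 4·7 + 13)/6 = 42/6 = 7; σ²_F = ((13−1)/6)² = 4.000
te_G = (5 + 4·8 + 17)/6 = 54/6 = 9; σ²_G = ((17−5)/6)² = 4.000

Forward pass:
ES_A = 0; EF_A = 5
ES_B = 0; EF_B = 9
ES_C = 0; EF_C = 3
ES_D = max(EF_A=5, EF_C=3) = 5; EF_D = 5+9 = 14
ES_E = 3; EF_E = 3+12 = 15
ES_F = max(EF_C=3, EF_D=14) = 14; EF_F = 14+7 = 21
ES_G = max(EF_B=9, EF_E=15, EF_F=21) = 21; EF_G = 21+9 = 30
Expected project duration μ = 30 days. Critical path: A → D → F → G.

Variance along critical path = 4.000 + 13.444 + 4.000 + 4.000 = 25.444
σ = √25.444 = 5.044 days

5.04 days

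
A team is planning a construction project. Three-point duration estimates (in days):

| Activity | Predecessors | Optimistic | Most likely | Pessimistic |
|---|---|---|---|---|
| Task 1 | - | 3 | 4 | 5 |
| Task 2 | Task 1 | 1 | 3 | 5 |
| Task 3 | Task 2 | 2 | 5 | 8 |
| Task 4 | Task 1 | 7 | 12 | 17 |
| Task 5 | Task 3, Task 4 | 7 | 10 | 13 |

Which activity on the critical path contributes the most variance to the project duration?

te_Task 1 = (3 + 4·4 + 5)/6 = 24/6 = 4; σ²_Task 1 = ((5−3)/6)² = 0.111
te_Task 2 = (1 + 4·3 + 5)/6 = 18/6 = 3; σ²_Task 2 = ((5−1)/6)² = 0.444
te_Task 3 = (2 + 4·5 + 8)/6 = 30/6 = 5; σ²_Task 3 = ((8−2)/6)² = 1.000
te_Task 4 = (7 + 4·12 + 17)/6 = 72/6 = 12; σ²_Task 4 = ((17−7)/6)² = 2.778
te_Task 5 = (7 + 4·10 + 13)/6 = 60/6 = 10; σ²_Task 5 = ((13−7)/6)² = 1.000

Forward pass:
ES_Task 1 = 0; EF_Task 1 = 4
ES_Task 2 = 4; EF_Task 2 = 4+3 = 7
ES_Task 3 = 7; EF_Task 3 = 7+5 = 12
ES_Task 4 = 4; EF_Task 4 = 4+12 = 16
ES_Task 5 = max(EF_Task 3=12, EF_Task 4=16) = 16; EF_Task 5 = 16+10 = 26
Expected project duration μ = 26 days. Critical path: Task 1 → Task 4 → Task 5.

Variances on critical path: σ²_Task 1=0.111, σ²_Task 4=2.778, σ²_Task 5=1.000.
Largest is σ²_Task 4 = 2.778.

Task 4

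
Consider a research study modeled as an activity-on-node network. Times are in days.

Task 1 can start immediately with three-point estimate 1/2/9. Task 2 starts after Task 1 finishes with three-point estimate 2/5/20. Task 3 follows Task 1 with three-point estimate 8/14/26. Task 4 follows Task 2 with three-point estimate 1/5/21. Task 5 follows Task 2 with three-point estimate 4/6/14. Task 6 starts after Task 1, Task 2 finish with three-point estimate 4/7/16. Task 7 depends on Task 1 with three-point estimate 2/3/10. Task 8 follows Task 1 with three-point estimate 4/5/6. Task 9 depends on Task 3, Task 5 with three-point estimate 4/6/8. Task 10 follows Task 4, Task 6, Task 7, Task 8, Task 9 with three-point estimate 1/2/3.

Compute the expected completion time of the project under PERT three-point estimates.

26 days

te_Task 1 = (1 + 4·2 + 9)/6 = 18/6 = 3
te_Task 2 = (2 + 4·5 + 20)/6 = 42/6 = 7
te_Task 3 = (8 + 4·14 + 26)/6 = 90/6 = 15
te_Task 4 = (1 + 4·5 + 21)/6 = 42/6 = 7
te_Task 5 = (4 + 4·6 + 14)/6 = 42/6 = 7
te_Task 6 = (4 + 4·7 + 16)/6 = 48/6 = 8
te_Task 7 = (2 + 4·3 + 10)/6 = 24/6 = 4
te_Task 8 = (4 + 4·5 + 6)/6 = 30/6 = 5
te_Task 9 = (4 + 4·6 + 8)/6 = 36/6 = 6
te_Task 10 = (1 + 4·2 + 3)/6 = 12/6 = 2

Forward pass:
ES_Task 1 = 0; EF_Task 1 = 3
ES_Task 2 = 3; EF_Task 2 = 3+7 = 10
ES_Task 3 = 3; EF_Task 3 = 3+15 = 18
ES_Task 4 = 10; EF_Task 4 = 10+7 = 17
ES_Task 5 = 10; EF_Task 5 = 10+7 = 17
ES_Task 6 = max(EF_Task 1=3, EF_Task 2=10) = 10; EF_Task 6 = 10+8 = 18
ES_Task 7 = 3; EF_Task 7 = 3+4 = 7
ES_Task 8 = 3; EF_Task 8 = 3+5 = 8
ES_Task 9 = max(EF_Task 3=18, EF_Task 5=17) = 18; EF_Task 9 = 18+6 = 24
ES_Task 10 = max(EF_Task 4=17, EF_Task 6=18, EF_Task 7=7, EF_Task 8=8, EF_Task 9=24) = 24; EF_Task 10 = 24+2 = 26
Expected project duration μ = 26 days. Critical path: Task 1 → Task 3 → Task 9 → Task 10.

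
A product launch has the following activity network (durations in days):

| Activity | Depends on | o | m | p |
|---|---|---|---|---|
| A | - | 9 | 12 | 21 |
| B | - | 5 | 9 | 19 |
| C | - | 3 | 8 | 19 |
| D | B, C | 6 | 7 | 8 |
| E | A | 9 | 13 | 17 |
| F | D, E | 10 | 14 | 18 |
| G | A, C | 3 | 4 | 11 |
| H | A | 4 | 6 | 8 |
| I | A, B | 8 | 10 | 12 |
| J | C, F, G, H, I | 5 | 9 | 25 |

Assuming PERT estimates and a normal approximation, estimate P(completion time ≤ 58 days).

te_A = (9 + 4·12 + 21)/6 = 78/6 = 13; σ²_A = ((21−9)/6)² = 4.000
te_B = (5 + 4·9 + 19)/6 = 60/6 = 10; σ²_B = ((19−5)/6)² = 5.444
te_C = (3 + 4·8 + 19)/6 = 54/6 = 9; σ²_C = ((19−3)/6)² = 7.111
te_D = (6 + 4·7 + 8)/6 = 42/6 = 7; σ²_D = ((8−6)/6)² = 0.111
te_E = (9 + 4·13 + 17)/6 = 78/6 = 13; σ²_E = ((17−9)/6)² = 1.778
te_F = (10 + 4·14 + 18)/6 = 84/6 = 14; σ²_F = ((18−10)/6)² = 1.778
te_G = (3 + 4·4 + 11)/6 = 30/6 = 5; σ²_G = ((11−3)/6)² = 1.778
te_H = (4 + 4·6 + 8)/6 = 36/6 = 6; σ²_H = ((8−4)/6)² = 0.444
te_I = (8 + 4·10 + 12)/6 = 60/6 = 10; σ²_I = ((12−8)/6)² = 0.444
te_J = (5 + 4·9 + 25)/6 = 66/6 = 11; σ²_J = ((25−5)/6)² = 11.111

Forward pass:
ES_A = 0; EF_A = 13
ES_B = 0; EF_B = 10
ES_C = 0; EF_C = 9
ES_D = max(EF_B=10, EF_C=9) = 10; EF_D = 10+7 = 17
ES_E = 13; EF_E = 13+13 = 26
ES_F = max(EF_D=17, EF_E=26) = 26; EF_F = 26+14 = 40
ES_G = max(EF_A=13, EF_C=9) = 13; EF_G = 13+5 = 18
ES_H = 13; EF_H = 13+6 = 19
ES_I = max(EF_A=13, EF_B=10) = 13; EF_I = 13+10 = 23
ES_J = max(EF_C=9, EF_F=40, EF_G=18, EF_H=19, EF_I=23) = 40; EF_J = 40+11 = 51
Expected project duration μ = 51 days. Critical path: A → E → F → J.

Variance along critical path = 4.000 + 1.778 + 1.778 + 11.111 = 18.667; σ = √18.667 = 4.320 days.
Z = (58 − 51) / 4.320 = 1.620
P(T ≤ 58) = Φ(1.620) ≈ 0.947

0.947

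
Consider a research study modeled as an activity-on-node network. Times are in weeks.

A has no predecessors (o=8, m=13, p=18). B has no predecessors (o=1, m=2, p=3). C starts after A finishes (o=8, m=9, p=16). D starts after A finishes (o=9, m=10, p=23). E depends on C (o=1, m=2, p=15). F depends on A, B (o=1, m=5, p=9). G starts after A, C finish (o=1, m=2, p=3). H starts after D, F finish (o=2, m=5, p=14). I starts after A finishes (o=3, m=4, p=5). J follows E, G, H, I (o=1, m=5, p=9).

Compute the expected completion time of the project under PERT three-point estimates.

36 weeks

te_A = (8 + 4·13 + 18)/6 = 78/6 = 13
te_B = (1 + 4·2 + 3)/6 = 12/6 = 2
te_C = (8 + 4·9 + 16)/6 = 60/6 = 10
te_D = (9 + 4·10 + 23)/6 = 72/6 = 12
te_E = (1 + 4·2 + 15)/6 = 24/6 = 4
te_F = (1 + 4·5 + 9)/6 = 30/6 = 5
te_G = (1 + 4·2 + 3)/6 = 12/6 = 2
te_H = (2 + 4·5 + 14)/6 = 36/6 = 6
te_I = (3 + 4·4 + 5)/6 = 24/6 = 4
te_J = (1 + 4·5 + 9)/6 = 30/6 = 5

Forward pass:
ES_A = 0; EF_A = 13
ES_B = 0; EF_B = 2
ES_C = 13; EF_C = 13+10 = 23
ES_D = 13; EF_D = 13+12 = 25
ES_E = 23; EF_E = 23+4 = 27
ES_F = max(EF_A=13, EF_B=2) = 13; EF_F = 13+5 = 18
ES_G = max(EF_A=13, EF_C=23) = 23; EF_G = 23+2 = 25
ES_H = max(EF_D=25, EF_F=18) = 25; EF_H = 25+6 = 31
ES_I = 13; EF_I = 13+4 = 17
ES_J = max(EF_E=27, EF_G=25, EF_H=31, EF_I=17) = 31; EF_J = 31+5 = 36
Expected project duration μ = 36 weeks. Critical path: A → D → H → J.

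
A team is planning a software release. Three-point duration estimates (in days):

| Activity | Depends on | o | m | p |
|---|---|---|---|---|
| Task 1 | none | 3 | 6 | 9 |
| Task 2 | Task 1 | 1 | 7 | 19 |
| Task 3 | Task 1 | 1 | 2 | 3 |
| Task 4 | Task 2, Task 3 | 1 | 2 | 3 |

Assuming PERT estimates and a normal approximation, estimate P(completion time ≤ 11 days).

te_Task 1 = (3 + 4·6 + 9)/6 = 36/6 = 6; σ²_Task 1 = ((9−3)/6)² = 1.000
te_Task 2 = (1 + 4·7 + 19)/6 = 48/6 = 8; σ²_Task 2 = ((19−1)/6)² = 9.000
te_Task 3 = (1 + 4·2 + 3)/6 = 12/6 = 2; σ²_Task 3 = ((3−1)/6)² = 0.111
te_Task 4 = (1 + 4·2 + 3)/6 = 12/6 = 2; σ²_Task 4 = ((3−1)/6)² = 0.111

Forward pass:
ES_Task 1 = 0; EF_Task 1 = 6
ES_Task 2 = 6; EF_Task 2 = 6+8 = 14
ES_Task 3 = 6; EF_Task 3 = 6+2 = 8
ES_Task 4 = max(EF_Task 2=14, EF_Task 3=8) = 14; EF_Task 4 = 14+2 = 16
Expected project duration μ = 16 days. Critical path: Task 1 → Task 2 → Task 4.

Variance along critical path = 1.000 + 9.000 + 0.111 = 10.111; σ = √10.111 = 3.180 days.
Z = (11 − 16) / 3.180 = -1.572
P(T ≤ 11) = Φ(-1.572) ≈ 0.058

0.058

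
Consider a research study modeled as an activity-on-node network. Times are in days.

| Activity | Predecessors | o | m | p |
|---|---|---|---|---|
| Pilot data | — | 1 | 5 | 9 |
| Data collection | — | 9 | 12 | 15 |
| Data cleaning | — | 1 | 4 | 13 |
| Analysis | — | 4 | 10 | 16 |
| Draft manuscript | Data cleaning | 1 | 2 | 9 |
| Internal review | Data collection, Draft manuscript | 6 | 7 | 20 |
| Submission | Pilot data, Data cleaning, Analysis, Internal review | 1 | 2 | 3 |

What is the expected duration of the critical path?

te_Pilot data = (1 + 4·5 + 9)/6 = 30/6 = 5
te_Data collection = (9 + 4·12 + 15)/6 = 72/6 = 12
te_Data cleaning = (1 + 4·4 + 13)/6 = 30/6 = 5
te_Analysis = (4 + 4·10 + 16)/6 = 60/6 = 10
te_Draft manuscript = (1 + 4·2 + 9)/6 = 18/6 = 3
te_Internal review = (6 + 4·7 + 20)/6 = 54/6 = 9
te_Submission = (1 + 4·2 + 3)/6 = 12/6 = 2

Forward pass:
ES_Pilot data = 0; EF_Pilot data = 5
ES_Data collection = 0; EF_Data collection = 12
ES_Data cleaning = 0; EF_Data cleaning = 5
ES_Analysis = 0; EF_Analysis = 10
ES_Draft manuscript = 5; EF_Draft manuscript = 5+3 = 8
ES_Internal review = max(EF_Data collection=12, EF_Draft manuscript=8) = 12; EF_Internal review = 12+9 = 21
ES_Submission = max(EF_Pilot data=5, EF_Data cleaning=5, EF_Analysis=10, EF_Internal review=21) = 21; EF_Submission = 21+2 = 23
Expected project duration μ = 23 days. Critical path: Data collection → Internal review → Submission.

23 days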